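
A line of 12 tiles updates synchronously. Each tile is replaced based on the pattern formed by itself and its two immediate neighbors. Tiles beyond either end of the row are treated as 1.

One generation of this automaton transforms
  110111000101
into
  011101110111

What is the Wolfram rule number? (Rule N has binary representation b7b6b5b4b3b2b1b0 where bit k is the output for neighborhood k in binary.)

125

position 0: 111 → 0  (bit 7 = 0)
position 1: 110 → 1  (bit 6 = 1)
position 2: 101 → 1  (bit 5 = 1)
position 6: 100 → 1  (bit 4 = 1)
position 3: 011 → 1  (bit 3 = 1)
position 9: 010 → 1  (bit 2 = 1)
position 8: 001 → 0  (bit 1 = 0)
position 7: 000 → 1  (bit 0 = 1)
bits b7..b0 = 01111101 = 125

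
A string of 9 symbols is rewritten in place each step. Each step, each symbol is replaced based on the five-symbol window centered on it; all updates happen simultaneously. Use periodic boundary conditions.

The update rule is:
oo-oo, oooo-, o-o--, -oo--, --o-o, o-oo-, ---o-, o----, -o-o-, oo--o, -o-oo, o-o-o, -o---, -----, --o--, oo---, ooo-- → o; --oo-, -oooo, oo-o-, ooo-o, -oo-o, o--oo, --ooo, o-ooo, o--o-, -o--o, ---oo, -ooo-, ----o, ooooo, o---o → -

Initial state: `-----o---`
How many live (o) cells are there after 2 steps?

2

ooo-ooooo
-o-o-----
count of o: 2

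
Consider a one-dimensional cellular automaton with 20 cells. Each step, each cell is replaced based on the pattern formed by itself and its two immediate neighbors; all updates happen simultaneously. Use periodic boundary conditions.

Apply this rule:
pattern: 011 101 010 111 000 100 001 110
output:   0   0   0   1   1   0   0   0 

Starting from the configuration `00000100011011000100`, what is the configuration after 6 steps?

00000000100100100000

11110001000000010001
11100100011111000100
01000001001110010000
00011100000100000111
01001001110001110010
00000000100100100000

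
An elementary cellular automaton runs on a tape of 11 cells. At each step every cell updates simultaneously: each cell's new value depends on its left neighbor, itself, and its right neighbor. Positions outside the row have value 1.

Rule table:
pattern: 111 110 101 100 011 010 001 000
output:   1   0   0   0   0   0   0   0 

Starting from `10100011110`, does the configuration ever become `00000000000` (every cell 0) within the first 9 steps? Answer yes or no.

yes

step 1: 00000001100
step 2: 00000000000
all cells are 0 at step 2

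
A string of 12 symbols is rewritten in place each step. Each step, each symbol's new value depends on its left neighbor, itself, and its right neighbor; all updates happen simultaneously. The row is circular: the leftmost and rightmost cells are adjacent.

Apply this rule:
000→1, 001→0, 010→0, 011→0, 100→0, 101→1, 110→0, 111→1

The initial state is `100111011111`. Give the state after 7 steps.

010000111000

step 1: 000010101111
step 2: 011001010110
step 3: 000000101000
step 4: 111110010011
step 5: 111100000001
step 6: 111001111100
step 7: 010000111000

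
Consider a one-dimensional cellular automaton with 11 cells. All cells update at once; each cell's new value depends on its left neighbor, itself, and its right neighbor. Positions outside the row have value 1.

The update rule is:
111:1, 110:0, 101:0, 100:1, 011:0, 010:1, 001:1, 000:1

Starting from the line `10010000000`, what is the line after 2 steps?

00111111111

step 1: 01111111111
step 2: 00111111111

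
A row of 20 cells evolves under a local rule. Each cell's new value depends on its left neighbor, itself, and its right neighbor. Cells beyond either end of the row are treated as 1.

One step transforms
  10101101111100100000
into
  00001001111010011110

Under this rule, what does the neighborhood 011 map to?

At position 4 the neighborhood is 011; the next row has 1 there.

1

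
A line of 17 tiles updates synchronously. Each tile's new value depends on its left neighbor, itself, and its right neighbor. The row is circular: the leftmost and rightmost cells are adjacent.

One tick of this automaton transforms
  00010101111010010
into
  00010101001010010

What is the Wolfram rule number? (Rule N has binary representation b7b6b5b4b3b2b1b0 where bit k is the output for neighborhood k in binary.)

76

position 8: 111 → 0  (bit 7 = 0)
position 10: 110 → 1  (bit 6 = 1)
position 4: 101 → 0  (bit 5 = 0)
position 13: 100 → 0  (bit 4 = 0)
position 7: 011 → 1  (bit 3 = 1)
position 3: 010 → 1  (bit 2 = 1)
position 2: 001 → 0  (bit 1 = 0)
position 0: 000 → 0  (bit 0 = 0)
bits b7..b0 = 01001100 = 76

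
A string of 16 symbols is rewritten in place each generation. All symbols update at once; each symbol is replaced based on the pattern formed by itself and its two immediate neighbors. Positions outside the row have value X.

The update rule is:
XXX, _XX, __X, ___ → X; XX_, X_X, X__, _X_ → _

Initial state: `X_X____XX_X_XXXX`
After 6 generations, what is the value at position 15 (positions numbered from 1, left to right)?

____XXXX____XXXX
_XXXXXX__XXXXXXX
_XXXXX__XXXXXXXX
_XXXX__XXXXXXXXX
_XXX__XXXXXXXXXX
_XX__XXXXXXXXXXX
position 15 holds X

X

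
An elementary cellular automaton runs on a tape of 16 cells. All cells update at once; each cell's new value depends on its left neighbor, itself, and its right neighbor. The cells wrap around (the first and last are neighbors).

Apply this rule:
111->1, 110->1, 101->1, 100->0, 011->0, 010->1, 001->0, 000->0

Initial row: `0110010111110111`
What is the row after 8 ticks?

1110000000001101

tick 1: 1010011011111011
tick 2: 1110001101111101
tick 3: 1110000110111110
tick 4: 0110000011011111
tick 5: 1010000001101111
tick 6: 1110000000110111
tick 7: 1110000000011011
tick 8: 1110000000001101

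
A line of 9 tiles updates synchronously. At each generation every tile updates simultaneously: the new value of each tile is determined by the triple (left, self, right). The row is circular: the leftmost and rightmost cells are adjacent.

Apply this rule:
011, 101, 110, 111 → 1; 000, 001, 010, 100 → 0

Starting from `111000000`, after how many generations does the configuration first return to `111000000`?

1

111000000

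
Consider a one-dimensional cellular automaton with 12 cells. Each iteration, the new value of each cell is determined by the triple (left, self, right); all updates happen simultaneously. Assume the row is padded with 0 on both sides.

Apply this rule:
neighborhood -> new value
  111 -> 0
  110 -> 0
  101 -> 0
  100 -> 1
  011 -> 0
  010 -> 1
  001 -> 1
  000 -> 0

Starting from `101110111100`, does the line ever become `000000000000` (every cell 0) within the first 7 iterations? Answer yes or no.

100000000010
110000000111
001000001000
011100011100
100010100010
110110110111
000000000000
all cells are 0 at iteration 7

yes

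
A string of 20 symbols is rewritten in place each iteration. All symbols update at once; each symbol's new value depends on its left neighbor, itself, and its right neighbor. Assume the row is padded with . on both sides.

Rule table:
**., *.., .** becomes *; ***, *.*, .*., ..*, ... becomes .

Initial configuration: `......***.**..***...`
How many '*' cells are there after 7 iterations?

2

......*.*.***.*.**..
..........*.*...***.
.............*..*.**
..............*...**
...............*..**
................*.**
..................**
count of *: 2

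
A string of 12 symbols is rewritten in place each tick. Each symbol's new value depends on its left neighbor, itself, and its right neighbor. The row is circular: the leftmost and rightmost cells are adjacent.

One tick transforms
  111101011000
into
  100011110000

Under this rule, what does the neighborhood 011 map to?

1

At position 0 the neighborhood is 011; the next row has 1 there.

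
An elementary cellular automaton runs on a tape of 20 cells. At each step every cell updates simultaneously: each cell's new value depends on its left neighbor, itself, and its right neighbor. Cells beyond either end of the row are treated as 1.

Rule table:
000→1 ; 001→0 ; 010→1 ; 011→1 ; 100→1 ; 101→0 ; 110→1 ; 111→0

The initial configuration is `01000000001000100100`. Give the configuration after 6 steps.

step 1: 01111111101110110110
step 2: 01000000101010110110
step 3: 01111110101010110110
step 4: 01000010101010110110
step 5: 01111010101010110110
step 6: 01001010101010110110

01001010101010110110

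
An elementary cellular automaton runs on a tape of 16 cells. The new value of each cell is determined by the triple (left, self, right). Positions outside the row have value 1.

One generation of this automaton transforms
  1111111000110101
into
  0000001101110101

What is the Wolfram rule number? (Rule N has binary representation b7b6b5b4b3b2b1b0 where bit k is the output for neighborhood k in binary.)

94

position 0: 111 → 0  (bit 7 = 0)
position 6: 110 → 1  (bit 6 = 1)
position 12: 101 → 0  (bit 5 = 0)
position 7: 100 → 1  (bit 4 = 1)
position 10: 011 → 1  (bit 3 = 1)
position 13: 010 → 1  (bit 2 = 1)
position 9: 001 → 1  (bit 1 = 1)
position 8: 000 → 0  (bit 0 = 0)
bits b7..b0 = 01011110 = 94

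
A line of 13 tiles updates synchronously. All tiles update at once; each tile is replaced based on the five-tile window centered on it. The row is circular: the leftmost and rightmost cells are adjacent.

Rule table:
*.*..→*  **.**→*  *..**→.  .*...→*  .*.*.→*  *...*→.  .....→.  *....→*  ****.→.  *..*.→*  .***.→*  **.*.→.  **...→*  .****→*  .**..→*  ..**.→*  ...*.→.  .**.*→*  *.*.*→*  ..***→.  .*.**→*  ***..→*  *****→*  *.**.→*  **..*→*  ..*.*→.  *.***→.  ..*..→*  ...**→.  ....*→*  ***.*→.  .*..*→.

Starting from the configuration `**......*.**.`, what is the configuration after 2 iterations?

**.****...***

iteration 1: ****..*..****
iteration 2: **.****...***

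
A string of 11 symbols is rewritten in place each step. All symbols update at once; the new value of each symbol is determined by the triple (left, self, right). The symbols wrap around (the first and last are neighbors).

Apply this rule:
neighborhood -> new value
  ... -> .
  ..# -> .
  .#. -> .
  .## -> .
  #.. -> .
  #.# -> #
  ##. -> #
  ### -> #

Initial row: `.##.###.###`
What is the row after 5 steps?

#.###.##.##

#.##.###.##
##.##.###.#
###.##.###.
.###.##.###
#.###.##.##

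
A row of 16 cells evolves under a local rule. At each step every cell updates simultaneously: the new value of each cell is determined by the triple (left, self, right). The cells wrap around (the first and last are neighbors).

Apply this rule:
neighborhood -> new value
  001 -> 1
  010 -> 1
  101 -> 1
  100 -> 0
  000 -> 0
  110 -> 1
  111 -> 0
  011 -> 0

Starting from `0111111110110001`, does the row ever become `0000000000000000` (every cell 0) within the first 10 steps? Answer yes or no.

no

1000000011010011
1000000101110100
1000001110011101
1000010010100110
1000110111101011
1001011000111100
1011101001000101
1100111011001110
0101001101010011
1111010111110101
step 10 is 1111010111110101, still not uniform 0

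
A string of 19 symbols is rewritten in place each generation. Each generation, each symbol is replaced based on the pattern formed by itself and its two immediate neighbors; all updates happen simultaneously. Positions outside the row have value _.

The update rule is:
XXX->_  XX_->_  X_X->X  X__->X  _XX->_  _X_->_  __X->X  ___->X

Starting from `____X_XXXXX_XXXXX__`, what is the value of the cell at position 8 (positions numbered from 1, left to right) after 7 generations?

_

XXXX_X_____X_____XX
____X_XXXXX_XXXXX__  (repeats generation 0; period 2)
generation 7: XXXX_X_____X_____XX
position 8 holds _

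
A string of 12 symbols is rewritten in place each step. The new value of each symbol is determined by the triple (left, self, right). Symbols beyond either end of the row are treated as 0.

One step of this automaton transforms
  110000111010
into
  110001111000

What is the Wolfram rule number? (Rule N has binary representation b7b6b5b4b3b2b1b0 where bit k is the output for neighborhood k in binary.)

202

position 7: 111 → 1  (bit 7 = 1)
position 1: 110 → 1  (bit 6 = 1)
position 9: 101 → 0  (bit 5 = 0)
position 2: 100 → 0  (bit 4 = 0)
position 0: 011 → 1  (bit 3 = 1)
position 10: 010 → 0  (bit 2 = 0)
position 5: 001 → 1  (bit 1 = 1)
position 3: 000 → 0  (bit 0 = 0)
bits b7..b0 = 11001010 = 202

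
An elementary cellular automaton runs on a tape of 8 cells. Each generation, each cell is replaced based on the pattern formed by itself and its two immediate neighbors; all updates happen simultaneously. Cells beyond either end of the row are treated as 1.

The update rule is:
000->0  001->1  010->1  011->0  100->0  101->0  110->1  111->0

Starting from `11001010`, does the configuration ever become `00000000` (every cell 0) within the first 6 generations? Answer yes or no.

generation 1: 01011010
generation 2: 01001010
generation 3: 01011010  (repeats generation 1; period 2)
generation 6: 01001010
generation 6 is 01001010, still not uniform 0

no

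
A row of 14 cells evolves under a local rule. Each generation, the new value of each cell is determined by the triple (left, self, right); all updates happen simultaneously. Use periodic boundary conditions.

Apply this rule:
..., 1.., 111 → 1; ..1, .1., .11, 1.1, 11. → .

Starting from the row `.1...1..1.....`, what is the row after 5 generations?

11..1..1..1...

..11..1..11111
1...1..1..111.
.11..1..1..1..
...1..1..1..11
11..1..1..1...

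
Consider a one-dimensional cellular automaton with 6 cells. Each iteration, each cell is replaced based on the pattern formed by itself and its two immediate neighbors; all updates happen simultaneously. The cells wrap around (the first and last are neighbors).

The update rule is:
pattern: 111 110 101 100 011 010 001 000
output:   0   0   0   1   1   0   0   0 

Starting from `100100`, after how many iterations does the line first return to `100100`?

3

010010
001001
100100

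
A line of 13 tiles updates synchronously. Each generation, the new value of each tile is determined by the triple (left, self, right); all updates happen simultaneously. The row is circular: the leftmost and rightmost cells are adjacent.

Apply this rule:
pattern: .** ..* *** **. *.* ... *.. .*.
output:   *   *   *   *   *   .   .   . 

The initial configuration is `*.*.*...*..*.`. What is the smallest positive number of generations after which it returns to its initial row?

.*.*...*..*.*
*.*...*..*.*.
.*...*..*.*.*
*...*..*.*.*.
...*..*.*.*.*
..*..*.*.*.*.
.*..*.*.*.*..
*..*.*.*.*...
..*.*.*.*...*
.*.*.*.*...*.
*.*.*.*...*..
.*.*.*...*..*
*.*.*...*..*.

13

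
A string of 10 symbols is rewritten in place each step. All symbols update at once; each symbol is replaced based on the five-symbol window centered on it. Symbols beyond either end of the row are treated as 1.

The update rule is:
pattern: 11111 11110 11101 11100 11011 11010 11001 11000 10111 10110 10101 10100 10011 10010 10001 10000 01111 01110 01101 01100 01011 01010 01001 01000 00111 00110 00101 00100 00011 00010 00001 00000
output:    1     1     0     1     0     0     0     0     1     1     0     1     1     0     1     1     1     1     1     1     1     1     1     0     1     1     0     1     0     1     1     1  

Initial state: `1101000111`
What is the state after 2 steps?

1001010111
1000101111

1000101111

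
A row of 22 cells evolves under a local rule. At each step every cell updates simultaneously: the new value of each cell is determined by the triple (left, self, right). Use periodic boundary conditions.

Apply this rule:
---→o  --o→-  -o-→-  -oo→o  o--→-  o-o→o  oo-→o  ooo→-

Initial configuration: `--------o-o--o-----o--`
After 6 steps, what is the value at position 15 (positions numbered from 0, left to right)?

o

ooooooo--o-----ooo---o
------o----ooo-o-o-o-o
-oooo---oo-o-oo-o-o-o-
-o--o-o-ooo-oooo-o-o--
-----o-oo-ooo--oo-o--o
-ooo--ooooo-o--ooo----
position 15 holds o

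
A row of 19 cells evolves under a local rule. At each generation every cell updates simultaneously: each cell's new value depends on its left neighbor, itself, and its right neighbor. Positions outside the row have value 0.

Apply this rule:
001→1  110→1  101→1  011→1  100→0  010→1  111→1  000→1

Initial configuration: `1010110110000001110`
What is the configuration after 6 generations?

1111111111111111110

1111111110111111110
1111111111111111110
1111111111111111110  (fixed point — unchanged through generation 6)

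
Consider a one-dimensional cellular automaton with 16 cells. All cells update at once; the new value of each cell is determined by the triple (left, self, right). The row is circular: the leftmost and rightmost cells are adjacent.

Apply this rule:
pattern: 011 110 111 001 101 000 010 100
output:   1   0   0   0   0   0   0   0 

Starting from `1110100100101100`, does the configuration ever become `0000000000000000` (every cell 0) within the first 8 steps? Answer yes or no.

yes

1000000000001000
0000000000000000
all cells are 0 at step 2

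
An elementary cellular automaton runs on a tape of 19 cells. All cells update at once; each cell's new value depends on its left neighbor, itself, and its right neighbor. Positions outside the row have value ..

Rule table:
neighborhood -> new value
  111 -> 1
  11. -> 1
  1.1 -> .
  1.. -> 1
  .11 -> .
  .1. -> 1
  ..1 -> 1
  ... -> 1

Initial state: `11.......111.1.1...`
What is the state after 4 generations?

.11111111.11.1.1111
1.1111111..1.1..111
1..111111111.111.11
111.11111111..11..1

111.11111111..11..1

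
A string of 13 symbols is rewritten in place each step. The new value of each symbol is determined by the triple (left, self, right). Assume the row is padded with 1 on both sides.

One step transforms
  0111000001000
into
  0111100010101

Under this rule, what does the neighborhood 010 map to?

0

At position 9 the neighborhood is 010; the next row has 0 there.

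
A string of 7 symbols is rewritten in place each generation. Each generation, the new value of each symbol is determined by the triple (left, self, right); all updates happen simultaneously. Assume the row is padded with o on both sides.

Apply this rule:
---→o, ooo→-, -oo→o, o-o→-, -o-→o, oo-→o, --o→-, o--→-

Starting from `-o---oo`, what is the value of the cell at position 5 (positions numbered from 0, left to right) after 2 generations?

-o-o-o-
-o-o-o-
position 5 holds o

o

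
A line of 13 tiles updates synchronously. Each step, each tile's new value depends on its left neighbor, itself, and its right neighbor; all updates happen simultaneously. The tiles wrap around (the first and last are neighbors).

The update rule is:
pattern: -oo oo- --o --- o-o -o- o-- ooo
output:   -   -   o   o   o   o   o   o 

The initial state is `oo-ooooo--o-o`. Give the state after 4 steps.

o-o-ooo-oooo-
oooo-o-o-oo-o
ooo-ooooo--o-
-o-o-ooo-oooo

-o-o-ooo-oooo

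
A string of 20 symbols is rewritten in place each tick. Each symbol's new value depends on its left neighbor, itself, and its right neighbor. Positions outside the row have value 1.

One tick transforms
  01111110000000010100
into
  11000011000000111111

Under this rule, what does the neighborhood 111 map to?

0

At position 2 the neighborhood is 111; the next row has 0 there.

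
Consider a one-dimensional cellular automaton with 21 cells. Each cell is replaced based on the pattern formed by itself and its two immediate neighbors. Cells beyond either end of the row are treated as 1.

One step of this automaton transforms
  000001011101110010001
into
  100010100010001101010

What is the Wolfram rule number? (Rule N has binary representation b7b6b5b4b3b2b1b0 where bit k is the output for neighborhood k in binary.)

position 8: 111 → 0  (bit 7 = 0)
position 9: 110 → 0  (bit 6 = 0)
position 6: 101 → 1  (bit 5 = 1)
position 0: 100 → 1  (bit 4 = 1)
position 7: 011 → 0  (bit 3 = 0)
position 5: 010 → 0  (bit 2 = 0)
position 4: 001 → 1  (bit 1 = 1)
position 1: 000 → 0  (bit 0 = 0)
bits b7..b0 = 00110010 = 50

50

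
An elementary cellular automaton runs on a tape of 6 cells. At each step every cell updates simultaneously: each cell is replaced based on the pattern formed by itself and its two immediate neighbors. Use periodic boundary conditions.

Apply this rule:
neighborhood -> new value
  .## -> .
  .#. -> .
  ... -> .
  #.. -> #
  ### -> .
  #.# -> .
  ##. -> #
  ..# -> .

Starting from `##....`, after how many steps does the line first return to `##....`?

.##...
..##..
...##.
....##
#....#
##....

6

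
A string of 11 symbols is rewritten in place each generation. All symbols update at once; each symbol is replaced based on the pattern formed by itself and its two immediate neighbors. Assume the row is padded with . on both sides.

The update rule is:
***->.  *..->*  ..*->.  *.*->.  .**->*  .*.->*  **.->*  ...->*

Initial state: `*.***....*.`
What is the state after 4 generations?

*.*.**.*.**

generation 1: *.*.****.**
generation 2: *.*.*..*.**
generation 3: *.*.**.*.**
generation 4: *.*.**.*.**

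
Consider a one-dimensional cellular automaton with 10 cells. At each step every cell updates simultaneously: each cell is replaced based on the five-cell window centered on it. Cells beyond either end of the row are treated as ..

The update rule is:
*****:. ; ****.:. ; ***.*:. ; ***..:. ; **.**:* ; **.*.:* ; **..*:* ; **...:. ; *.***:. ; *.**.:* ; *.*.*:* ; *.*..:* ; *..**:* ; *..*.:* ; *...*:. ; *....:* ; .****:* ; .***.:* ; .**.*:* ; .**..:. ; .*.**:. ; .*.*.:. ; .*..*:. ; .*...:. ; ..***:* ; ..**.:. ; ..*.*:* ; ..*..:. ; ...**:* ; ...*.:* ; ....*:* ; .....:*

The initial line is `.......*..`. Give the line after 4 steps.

*******..*
**.....**.
...****...
*****...**

*****...**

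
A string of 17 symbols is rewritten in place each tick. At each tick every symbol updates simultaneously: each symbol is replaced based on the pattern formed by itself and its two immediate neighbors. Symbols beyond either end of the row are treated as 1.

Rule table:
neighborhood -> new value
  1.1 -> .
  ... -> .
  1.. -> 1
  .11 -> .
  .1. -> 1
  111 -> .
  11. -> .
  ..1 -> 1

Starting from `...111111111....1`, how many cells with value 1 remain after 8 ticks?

tick 1: 1.1.........1..1.
tick 2: ..11.......11111.
tick 3: 11..1.....1......
tick 4: ..1111...111....1
tick 5: 11....1.1...1..1.
tick 6: ..1..11.11.11111.
tick 7: 11111............
tick 8: .....1..........1
count of 1: 2

2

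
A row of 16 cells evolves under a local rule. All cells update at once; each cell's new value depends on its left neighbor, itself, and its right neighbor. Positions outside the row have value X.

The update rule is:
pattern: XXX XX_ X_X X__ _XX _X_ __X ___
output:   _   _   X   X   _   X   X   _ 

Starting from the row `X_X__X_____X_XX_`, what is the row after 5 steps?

_XXXXXX___XXX__X
X______X_X___XX_
_X____XXXXX_X__X
XXX__X_____XXXX_
___XXXX___X____X

___XXXX___X____X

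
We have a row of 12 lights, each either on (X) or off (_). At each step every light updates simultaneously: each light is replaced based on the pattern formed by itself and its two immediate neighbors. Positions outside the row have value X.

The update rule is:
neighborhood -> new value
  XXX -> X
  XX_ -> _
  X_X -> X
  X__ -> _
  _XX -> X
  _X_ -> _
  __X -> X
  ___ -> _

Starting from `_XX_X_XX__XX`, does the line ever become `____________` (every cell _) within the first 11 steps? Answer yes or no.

no

XX_X_XX__XXX
X_X_XX__XXXX
_X_XX__XXXXX
X_XX__XXXXXX
_XX__XXXXXXX
XX__XXXXXXXX
X__XXXXXXXXX
__XXXXXXXXXX
_XXXXXXXXXXX
XXXXXXXXXXXX
XXXXXXXXXXXX
step 11 is XXXXXXXXXXXX, still not uniform _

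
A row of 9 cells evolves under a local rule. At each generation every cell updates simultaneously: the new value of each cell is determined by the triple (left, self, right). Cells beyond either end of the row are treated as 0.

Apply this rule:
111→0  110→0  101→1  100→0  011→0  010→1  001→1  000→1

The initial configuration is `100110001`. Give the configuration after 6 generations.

101000111
111011000
000100011
111101100
000010001
111110111

111110111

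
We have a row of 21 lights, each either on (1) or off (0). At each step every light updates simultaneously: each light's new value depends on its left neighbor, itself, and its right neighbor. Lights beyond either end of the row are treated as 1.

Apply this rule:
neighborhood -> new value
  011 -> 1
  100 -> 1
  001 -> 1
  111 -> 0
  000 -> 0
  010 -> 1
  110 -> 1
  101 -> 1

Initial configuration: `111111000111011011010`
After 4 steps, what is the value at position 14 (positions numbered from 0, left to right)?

0

000001101101111111111
100011111111000000000
110110000001100000001
011111000011110000011
position 14 holds 0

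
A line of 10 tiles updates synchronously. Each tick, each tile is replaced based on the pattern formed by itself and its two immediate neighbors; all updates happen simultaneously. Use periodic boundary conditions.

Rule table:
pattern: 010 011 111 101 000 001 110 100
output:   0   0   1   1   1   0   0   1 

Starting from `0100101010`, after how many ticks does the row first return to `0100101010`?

tick 1: 0010010101
tick 2: 1001001010
tick 3: 0100100101
tick 4: 1010010010
tick 5: 0101001001
tick 6: 1010100100
tick 7: 0101010010
tick 8: 0010101001
tick 9: 1001010100
tick 10: 0100101010

10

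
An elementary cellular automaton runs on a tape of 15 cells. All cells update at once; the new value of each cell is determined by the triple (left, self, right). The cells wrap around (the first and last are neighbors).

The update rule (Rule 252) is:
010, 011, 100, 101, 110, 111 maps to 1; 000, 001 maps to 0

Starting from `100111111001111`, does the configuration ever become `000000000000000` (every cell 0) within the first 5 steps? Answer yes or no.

110111111101111
111111111111111
111111111111111  (fixed point — unchanged through step 5)
step 5 is 111111111111111, still not uniform 0

no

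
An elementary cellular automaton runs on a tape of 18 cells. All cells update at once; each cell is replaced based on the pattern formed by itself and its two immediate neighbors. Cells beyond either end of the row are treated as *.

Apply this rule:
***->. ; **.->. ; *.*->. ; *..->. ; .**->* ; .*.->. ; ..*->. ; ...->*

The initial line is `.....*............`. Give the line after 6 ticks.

.*.....***.*......

.***...**********.
.*...*.*..........
...*.....********.
.*...***.*........
...*.*.....******.
.*.....***.*......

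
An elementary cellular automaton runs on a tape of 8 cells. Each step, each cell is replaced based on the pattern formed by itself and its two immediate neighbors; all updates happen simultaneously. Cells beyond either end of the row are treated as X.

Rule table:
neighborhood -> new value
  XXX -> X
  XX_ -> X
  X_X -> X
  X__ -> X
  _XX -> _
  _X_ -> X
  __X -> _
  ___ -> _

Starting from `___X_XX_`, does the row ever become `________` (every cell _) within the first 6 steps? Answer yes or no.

no

X__XX_XX
XX__XX_X
XXX__XX_
XXXX__XX
XXXXX__X
XXXXXX__
step 6 is XXXXXX__, still not uniform _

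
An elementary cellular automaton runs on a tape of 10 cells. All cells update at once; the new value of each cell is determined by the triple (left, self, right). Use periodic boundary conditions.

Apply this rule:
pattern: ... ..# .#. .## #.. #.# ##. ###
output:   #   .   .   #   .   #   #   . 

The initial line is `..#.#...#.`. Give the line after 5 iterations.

..###..#.#

iteration 1: #..#..#...
iteration 2: ........#.
iteration 3: #######...
iteration 4: #.....#.#.
iteration 5: ..###..#.#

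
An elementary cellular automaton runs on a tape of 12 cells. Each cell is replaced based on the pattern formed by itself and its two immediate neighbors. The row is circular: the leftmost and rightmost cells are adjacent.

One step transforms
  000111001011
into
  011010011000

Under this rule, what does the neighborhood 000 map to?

1

At position 1 the neighborhood is 000; the next row has 1 there.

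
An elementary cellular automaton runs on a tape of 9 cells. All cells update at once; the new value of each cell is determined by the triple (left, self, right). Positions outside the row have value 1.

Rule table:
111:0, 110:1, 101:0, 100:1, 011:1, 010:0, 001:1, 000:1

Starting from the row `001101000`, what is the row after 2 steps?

000111100

111100111
000111100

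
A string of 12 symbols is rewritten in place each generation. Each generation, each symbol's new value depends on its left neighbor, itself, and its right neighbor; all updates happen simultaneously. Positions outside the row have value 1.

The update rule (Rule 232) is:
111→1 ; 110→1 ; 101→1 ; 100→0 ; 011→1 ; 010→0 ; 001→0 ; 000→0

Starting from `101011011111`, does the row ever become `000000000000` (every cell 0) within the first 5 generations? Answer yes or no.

no

110111111111
111111111111
111111111111  (fixed point — unchanged through generation 5)
generation 5 is 111111111111, still not uniform 0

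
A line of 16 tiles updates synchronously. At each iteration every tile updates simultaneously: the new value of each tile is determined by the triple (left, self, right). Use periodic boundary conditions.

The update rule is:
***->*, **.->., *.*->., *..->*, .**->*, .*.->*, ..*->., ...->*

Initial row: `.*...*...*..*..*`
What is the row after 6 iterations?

.***.***.**.**.*
.**..**..*..*..*
.*.*.*.*.**.**.*
.*.*.*.*.*..*..*
.*.*.*.*.**.**.*  (repeats iteration 3; period 2)
iteration 6: .*.*.*.*.*..*..*

.*.*.*.*.*..*..*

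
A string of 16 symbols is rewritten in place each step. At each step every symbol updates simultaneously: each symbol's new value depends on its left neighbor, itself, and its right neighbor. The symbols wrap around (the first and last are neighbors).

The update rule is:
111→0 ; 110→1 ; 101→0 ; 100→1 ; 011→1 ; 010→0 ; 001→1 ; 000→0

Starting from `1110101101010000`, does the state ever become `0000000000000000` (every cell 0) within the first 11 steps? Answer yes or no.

yes

1010001100001001
1001011110010111
1110010011100100
1011101110111011
1010101010101010
0000000000000000
all cells are 0 at step 6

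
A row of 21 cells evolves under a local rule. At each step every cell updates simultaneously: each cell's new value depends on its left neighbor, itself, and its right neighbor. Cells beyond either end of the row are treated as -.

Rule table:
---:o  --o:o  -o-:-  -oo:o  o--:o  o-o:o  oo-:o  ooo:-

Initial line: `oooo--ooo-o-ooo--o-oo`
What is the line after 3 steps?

oo-oooo-------ooo-oo-

step 1: o--oooo-oo-oo-ooo-ooo
step 2: -ooo--ooooooooo-ooo-o
step 3: oo-oooo-------ooo-oo-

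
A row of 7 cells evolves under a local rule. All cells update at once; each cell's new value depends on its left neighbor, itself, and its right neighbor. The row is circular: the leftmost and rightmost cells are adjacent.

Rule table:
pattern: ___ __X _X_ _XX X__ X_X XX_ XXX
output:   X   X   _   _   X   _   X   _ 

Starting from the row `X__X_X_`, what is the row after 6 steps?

_XX____
X_XXXXX
X______
_XXXXXX
______X
XXXXXX_

XXXXXX_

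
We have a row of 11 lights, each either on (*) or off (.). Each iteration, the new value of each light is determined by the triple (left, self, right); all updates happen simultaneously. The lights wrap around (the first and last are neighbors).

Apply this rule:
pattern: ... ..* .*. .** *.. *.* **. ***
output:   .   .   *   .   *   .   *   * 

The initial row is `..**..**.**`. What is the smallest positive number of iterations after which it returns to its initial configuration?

iteration 1: *..**..*..*
iteration 2: **..**.**..
iteration 3: .**..*..**.
iteration 4: ..**.**..**
iteration 5: *..*..**..*
iteration 6: **.**..**..
iteration 7: .*..**..**.
iteration 8: .**..**..**
iteration 9: ..**..**..*
iteration 10: *..**..**.*
iteration 11: **..**..*..
iteration 12: .**..**.**.
iteration 13: ..**..*..**
iteration 14: *..**.**..*
iteration 15: **..*..**..
iteration 16: .**.**..**.
iteration 17: ..*..**..**
iteration 18: *.**..**..*
iteration 19: *..**..**..
iteration 20: **..**..**.
iteration 21: .**..**..*.
iteration 22: ..**..**.**

22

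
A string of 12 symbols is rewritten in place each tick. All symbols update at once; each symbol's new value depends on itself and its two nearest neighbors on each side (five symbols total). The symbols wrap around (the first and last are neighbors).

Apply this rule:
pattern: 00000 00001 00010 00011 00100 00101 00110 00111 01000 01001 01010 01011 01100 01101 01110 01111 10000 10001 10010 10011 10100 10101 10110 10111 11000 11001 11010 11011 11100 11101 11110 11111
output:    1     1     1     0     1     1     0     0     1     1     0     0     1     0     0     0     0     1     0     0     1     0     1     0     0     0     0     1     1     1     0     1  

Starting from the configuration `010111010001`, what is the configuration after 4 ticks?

tick 1: 000001011111
tick 2: 001111000101
tick 3: 100001011101
tick 4: 100111000111

100111000111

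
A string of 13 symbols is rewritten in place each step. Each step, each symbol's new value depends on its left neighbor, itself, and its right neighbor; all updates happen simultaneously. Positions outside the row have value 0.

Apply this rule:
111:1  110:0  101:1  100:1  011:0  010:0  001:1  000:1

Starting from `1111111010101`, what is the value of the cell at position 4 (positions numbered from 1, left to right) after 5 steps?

step 1: 0111110101010
step 2: 1011101010101
step 3: 0101010101010
step 4: 1010101010101
step 5: 0101010101010
position 4 holds 1

1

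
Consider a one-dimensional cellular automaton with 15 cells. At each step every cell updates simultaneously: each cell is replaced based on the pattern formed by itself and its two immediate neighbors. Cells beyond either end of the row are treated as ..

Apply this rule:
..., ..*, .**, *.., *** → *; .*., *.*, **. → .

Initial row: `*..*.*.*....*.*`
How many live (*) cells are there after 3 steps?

10

.**.....****...
**.********.***
*..*******..**.
count of *: 10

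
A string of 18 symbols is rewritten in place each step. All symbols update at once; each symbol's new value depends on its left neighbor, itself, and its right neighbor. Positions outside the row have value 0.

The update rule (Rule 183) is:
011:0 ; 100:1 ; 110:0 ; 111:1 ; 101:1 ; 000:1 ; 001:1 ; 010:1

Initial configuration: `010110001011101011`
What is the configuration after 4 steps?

step 1: 111001111101011100
step 2: 010110111011101011
step 3: 111001010101011100
step 4: 010111111111101011

010111111111101011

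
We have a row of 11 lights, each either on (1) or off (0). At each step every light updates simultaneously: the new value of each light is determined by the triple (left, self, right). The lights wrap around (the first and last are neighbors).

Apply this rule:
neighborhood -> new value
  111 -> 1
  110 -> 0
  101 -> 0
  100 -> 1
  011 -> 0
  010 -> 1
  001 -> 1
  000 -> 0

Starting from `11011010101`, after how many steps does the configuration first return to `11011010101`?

10000010100
11000110111
10101000011
00101100101
11100011101
11010101000
00010101101
10110100001
00000110010
00001001111
10011110110
11101100000
01000010001
01100111011
00011010000
00100011000
01110100100
10100111110
10111011100
10010001011
01111011001
00110000111
11001001010
00111111010
01011110011
01001101100
11110000010
01101000110
10001101001
01010001110
11011010101

31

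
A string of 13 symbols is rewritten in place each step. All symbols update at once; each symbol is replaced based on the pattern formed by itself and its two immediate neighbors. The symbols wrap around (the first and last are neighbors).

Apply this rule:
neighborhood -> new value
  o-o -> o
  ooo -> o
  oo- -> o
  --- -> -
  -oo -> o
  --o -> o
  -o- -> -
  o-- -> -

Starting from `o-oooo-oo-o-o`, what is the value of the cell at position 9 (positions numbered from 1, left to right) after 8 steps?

oooooooooo-oo
ooooooooooooo
ooooooooooooo  (fixed point — unchanged through step 8)
position 9 holds o

o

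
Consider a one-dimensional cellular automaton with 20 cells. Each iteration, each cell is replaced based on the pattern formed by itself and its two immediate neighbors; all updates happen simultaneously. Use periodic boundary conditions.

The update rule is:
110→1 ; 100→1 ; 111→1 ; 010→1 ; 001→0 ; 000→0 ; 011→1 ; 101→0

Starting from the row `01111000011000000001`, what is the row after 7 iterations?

01111111011111111101

iteration 1: 01111100011100000001
iteration 2: 01111110011110000001
iteration 3: 01111111011111000001
iteration 4: 01111111011111100001
iteration 5: 01111111011111110001
iteration 6: 01111111011111111001
iteration 7: 01111111011111111101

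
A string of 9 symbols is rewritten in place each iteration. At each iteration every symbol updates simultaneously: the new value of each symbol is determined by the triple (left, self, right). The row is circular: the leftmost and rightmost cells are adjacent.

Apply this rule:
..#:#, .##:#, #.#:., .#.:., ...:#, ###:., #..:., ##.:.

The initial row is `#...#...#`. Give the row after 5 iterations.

iteration 1: ..##..###
iteration 2: .##..##..
iteration 3: ##..##..#
iteration 4: ...##..##
iteration 5: .###..##.

.###..##.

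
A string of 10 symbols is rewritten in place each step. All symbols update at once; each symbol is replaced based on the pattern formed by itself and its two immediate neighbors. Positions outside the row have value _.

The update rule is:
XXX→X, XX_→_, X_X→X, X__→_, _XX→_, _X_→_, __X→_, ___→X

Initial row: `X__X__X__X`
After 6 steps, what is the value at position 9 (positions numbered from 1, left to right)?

__________
XXXXXXXXXX
_XXXXXXXX_
__XXXXXX__
X__XXXX__X
____XX____
position 9 holds _

_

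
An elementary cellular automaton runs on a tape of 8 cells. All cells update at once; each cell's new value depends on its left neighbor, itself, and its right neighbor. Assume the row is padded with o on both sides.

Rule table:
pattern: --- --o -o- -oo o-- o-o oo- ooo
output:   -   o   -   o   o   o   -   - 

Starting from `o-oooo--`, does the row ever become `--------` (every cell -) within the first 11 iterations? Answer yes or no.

no

-oo---oo
oo-o-oo-
--o-oo-o
oo-oo-oo
--oo-oo-
ooo-oo-o
---oo-oo
o-oo-oo-
-oo-oo-o
oo-oo-oo  (repeats iteration 4; period 6)
iteration 11: --oo-oo-
iteration 11 is --oo-oo-, still not uniform -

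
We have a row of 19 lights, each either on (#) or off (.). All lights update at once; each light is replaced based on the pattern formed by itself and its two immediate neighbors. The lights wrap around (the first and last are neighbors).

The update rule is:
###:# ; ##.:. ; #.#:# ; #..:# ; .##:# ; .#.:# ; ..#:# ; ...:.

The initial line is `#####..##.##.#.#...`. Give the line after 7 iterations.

####.###.##.#####.#
###.###.##.#####.##
##.###.##.#####.###
#.###.##.#####.####
.###.##.#####.#####
###.##.#####.#####.
##.##.#####.#####.#

##.##.#####.#####.#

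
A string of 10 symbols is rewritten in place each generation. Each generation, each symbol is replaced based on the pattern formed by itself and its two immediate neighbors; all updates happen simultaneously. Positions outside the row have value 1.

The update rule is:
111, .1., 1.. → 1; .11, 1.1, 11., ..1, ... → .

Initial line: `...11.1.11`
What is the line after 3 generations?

generation 1: 1.....1..1
generation 2: .1....11..
generation 3: .11.....1.

.11.....1.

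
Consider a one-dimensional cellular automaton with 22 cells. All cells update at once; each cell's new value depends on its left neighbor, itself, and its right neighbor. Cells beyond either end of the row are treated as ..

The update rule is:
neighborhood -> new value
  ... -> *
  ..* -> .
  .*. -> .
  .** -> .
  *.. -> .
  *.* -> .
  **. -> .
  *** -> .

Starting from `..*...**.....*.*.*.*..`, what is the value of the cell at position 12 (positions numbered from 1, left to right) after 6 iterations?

*...*....***.........*
..*...**.....*******..
*...*....***.........*  (repeats iteration 1; period 2)
iteration 6: ..*...**.....*******..
position 12 holds .

.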